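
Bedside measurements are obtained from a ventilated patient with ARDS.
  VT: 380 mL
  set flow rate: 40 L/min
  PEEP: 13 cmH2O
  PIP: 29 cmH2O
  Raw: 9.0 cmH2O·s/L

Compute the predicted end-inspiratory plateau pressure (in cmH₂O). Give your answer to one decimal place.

23.0

Flow: 40 L/min ÷ 60 = 0.6667 L/s.
Pplat = PIP − Raw × flow = 29 − 9.0 × 0.6667 = 29 − 6.0 = 23.0 cmH2O.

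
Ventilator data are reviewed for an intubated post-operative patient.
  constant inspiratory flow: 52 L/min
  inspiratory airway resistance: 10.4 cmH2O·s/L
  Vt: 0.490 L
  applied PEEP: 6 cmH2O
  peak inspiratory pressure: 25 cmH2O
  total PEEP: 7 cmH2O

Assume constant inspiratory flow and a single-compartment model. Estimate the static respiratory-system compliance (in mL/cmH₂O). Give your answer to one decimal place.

Flow: 52 L/min ÷ 60 = 0.8667 L/s.
Total PEEP = 7 cmH2O (set 6 + intrinsic 1); this is the baseline alveolar pressure.
Equation of motion (constant flow): PIP = Vt/C + R·V̇ + PEEP.
Vt/C = PIP − R·V̇ − PEEP = 25 − 10.4×0.8667 − 7 = 25 − 9.014 − 7 = 8.986 cmH2O.
C = Vt / 8.986 = 490 / 8.986 = 54.529 mL/cmH2O.

54.5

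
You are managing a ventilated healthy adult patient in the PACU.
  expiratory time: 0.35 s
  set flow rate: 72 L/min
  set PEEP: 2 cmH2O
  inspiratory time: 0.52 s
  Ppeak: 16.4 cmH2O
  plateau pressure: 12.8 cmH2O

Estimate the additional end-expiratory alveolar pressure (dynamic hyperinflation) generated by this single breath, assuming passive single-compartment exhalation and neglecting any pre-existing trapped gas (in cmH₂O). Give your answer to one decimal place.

Flow: 72 L/min ÷ 60 = 1.2 L/s.
Vt = flow × Ti = 1.2 L/s × 0.52 s × 1000 mL/L = 624.0 mL.
R = (PIP − Pplat)/V̇ = (16.4 − 12.8) / 1.2 = 3.6/1.2 = 3.0 cmH2O·s/L.
C = Vt/(Pplat − PEEP) = 624.0 / (12.8 − 2) = 624.0/10.8 = 57.778 mL/cmH2O.
τ = R × C = 3.0 × 0.05778 L/cmH2O = 0.1733 s.
Fraction remaining = e^(−Te/τ) = e^(−0.35/0.1733) = 0.1327; trapped volume = 624.0 × 0.1327 = 82.805 mL.
Additional alveolar pressure from trapping ≈ V_trapped / C = 82.805 / 57.778 = 1.433 cmH2O.

1.4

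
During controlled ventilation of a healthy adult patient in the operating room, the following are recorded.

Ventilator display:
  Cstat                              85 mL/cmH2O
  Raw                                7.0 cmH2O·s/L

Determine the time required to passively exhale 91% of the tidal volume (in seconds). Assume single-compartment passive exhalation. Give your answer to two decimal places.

τ = R × C = 7.0 × 85 mL/cmH2O = 7.0 × 0.085 L/cmH2O = 0.595 s.
Exhaled fraction f = 1 − e^(−t/τ) → t = −τ·ln(1 − f) = −0.595·ln(0.09) = 1.433 s.

1.43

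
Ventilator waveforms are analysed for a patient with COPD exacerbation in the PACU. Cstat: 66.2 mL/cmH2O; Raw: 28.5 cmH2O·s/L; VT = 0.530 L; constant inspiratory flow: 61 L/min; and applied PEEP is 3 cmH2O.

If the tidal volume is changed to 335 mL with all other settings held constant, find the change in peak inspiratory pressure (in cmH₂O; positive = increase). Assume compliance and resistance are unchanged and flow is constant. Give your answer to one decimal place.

-2.9

PIP = Vt/C + R·V̇ + PEEP (constant-flow equation of motion).
Only the elastic term changes: ΔPIP = ΔVt / C = (335 − 530) / 66.2 = -2.946 cmH2O.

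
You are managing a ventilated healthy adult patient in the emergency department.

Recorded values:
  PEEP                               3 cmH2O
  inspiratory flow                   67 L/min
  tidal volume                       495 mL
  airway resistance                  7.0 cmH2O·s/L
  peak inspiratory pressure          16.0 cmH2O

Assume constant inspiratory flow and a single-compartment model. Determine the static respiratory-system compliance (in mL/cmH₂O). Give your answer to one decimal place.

Flow: 67 L/min ÷ 60 = 1.1167 L/s.
Equation of motion (constant flow): PIP = Vt/C + R·V̇ + PEEP.
Vt/C = PIP − R·V̇ − PEEP = 16.0 − 7.0×1.1167 − 3 = 16.0 − 7.817 − 3 = 5.183 cmH2O.
C = Vt / 5.183 = 495 / 5.183 = 95.505 mL/cmH2O.

95.5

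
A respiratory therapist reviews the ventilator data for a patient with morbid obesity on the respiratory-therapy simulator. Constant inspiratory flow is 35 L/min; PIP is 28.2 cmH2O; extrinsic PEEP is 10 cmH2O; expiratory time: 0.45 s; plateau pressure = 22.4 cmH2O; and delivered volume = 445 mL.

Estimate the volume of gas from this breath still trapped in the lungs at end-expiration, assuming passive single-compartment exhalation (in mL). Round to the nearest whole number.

Flow: 35 L/min ÷ 60 = 0.5833 L/s.
R = (PIP − Pplat)/V̇ = (28.2 − 22.4) / 0.5833 = 5.8/0.5833 = 9.943 cmH2O·s/L.
C = Vt/(Pplat − PEEP) = 445.0 / (22.4 − 10) = 445.0/12.4 = 35.887 mL/cmH2O.
τ = R × C = 9.943 × 0.03589 L/cmH2O = 0.3569 s.
Fraction remaining = e^(−Te/τ) = e^(−0.45/0.3569) = 0.2834.
Trapped volume = 445.0 × 0.2834 = 126.11 mL.

126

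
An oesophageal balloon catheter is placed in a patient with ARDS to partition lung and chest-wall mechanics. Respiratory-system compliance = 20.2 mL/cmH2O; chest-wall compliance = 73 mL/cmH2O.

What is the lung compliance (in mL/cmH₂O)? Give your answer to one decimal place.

27.9

1/CL = 1/Crs − 1/Ccw.
1/CL = 1/20.2 − 1/73 = 0.03581.
CL = 27.925 mL/cmH2O.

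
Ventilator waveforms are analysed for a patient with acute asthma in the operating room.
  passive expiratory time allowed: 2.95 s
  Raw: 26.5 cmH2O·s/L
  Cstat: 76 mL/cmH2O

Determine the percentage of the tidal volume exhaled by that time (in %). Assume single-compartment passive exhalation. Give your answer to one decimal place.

τ = R × C = 26.5 × 76 mL/cmH2O = 26.5 × 0.076 L/cmH2O = 2.014 s.
Passive exhalation: V(t)/V₀ = e^(−t/τ) = e^(−2.95/2.014) = 0.2311.
Fraction exhaled = 1 − 0.2311 = 0.7689 → 76.89%.

76.9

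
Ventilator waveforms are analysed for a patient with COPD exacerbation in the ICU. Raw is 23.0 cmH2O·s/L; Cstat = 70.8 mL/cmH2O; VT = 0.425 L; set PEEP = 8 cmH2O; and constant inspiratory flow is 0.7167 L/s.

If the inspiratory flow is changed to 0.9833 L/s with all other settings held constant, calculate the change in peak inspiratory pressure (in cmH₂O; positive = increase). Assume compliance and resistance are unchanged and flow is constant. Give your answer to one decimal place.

6.1

PIP = Vt/C + R·V̇ + PEEP (constant-flow equation of motion).
Only the resistive term changes: ΔPIP = R × ΔV̇ = 23.0 × (0.9833 − 0.7167) = 23.0 × 0.2666 = 6.132 cmH2O.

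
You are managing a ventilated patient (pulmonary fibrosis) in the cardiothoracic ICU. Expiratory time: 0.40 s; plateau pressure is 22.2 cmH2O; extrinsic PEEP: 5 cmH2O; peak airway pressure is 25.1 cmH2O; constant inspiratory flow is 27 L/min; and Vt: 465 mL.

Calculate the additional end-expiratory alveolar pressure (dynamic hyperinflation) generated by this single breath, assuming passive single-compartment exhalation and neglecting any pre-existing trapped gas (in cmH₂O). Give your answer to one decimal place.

Flow: 27 L/min ÷ 60 = 0.45 L/s.
R = (PIP − Pplat)/V̇ = (25.1 − 22.2) / 0.45 = 2.9/0.45 = 6.444 cmH2O·s/L.
C = Vt/(Pplat − PEEP) = 465.0 / (22.2 − 5) = 465.0/17.2 = 27.035 mL/cmH2O.
τ = R × C = 6.444 × 0.02704 L/cmH2O = 0.1742 s.
Fraction remaining = e^(−Te/τ) = e^(−0.40/0.1742) = 0.1006; trapped volume = 465.0 × 0.1006 = 46.779 mL.
Additional alveolar pressure from trapping ≈ V_trapped / C = 46.779 / 27.035 = 1.73 cmH2O.

1.7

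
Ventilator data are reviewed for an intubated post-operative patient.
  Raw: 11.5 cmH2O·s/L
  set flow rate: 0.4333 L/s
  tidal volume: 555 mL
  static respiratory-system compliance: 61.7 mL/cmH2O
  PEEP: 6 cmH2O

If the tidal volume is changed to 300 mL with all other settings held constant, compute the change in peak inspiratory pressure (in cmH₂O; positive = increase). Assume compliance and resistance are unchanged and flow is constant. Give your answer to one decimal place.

-4.1

PIP = Vt/C + R·V̇ + PEEP (constant-flow equation of motion).
Only the elastic term changes: ΔPIP = ΔVt / C = (300 − 555) / 61.7 = -4.133 cmH2O.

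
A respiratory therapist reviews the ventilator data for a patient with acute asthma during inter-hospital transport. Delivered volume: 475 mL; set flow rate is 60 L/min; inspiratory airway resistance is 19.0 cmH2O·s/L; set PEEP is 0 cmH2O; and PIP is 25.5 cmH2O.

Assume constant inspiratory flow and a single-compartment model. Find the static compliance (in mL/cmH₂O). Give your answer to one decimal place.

Flow: 60 L/min ÷ 60 = 1 L/s.
Equation of motion (constant flow): PIP = Vt/C + R·V̇ + PEEP.
Vt/C = PIP − R·V̇ − PEEP = 25.5 − 19.0×1 − 0 = 25.5 − 19.0 − 0 = 6.5 cmH2O.
C = Vt / 6.5 = 475 / 6.5 = 73.077 mL/cmH2O.

73.1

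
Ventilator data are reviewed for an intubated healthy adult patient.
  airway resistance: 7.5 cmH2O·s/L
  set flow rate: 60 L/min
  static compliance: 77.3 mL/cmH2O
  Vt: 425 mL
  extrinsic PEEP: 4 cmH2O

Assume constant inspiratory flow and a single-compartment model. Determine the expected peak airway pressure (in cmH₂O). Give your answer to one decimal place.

17.0

Flow: 60 L/min ÷ 60 = 1 L/s.
Equation of motion (constant flow): PIP = Vt/C + R·V̇ + PEEP.
PIP = 425/77.3 + 7.5×1 + 4 = 5.498 + 7.5 + 4 = 16.998 cmH2O.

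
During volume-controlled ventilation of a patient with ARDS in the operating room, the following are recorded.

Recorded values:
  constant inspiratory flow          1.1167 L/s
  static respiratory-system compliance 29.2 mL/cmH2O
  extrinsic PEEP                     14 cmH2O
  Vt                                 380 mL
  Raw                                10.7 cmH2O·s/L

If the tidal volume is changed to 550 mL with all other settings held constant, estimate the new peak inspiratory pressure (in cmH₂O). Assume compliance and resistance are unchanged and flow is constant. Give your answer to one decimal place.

PIP = Vt/C + R·V̇ + PEEP (constant-flow equation of motion).
Only the elastic term changes: ΔPIP = ΔVt / C = (550 − 380) / 29.2 = 5.822 cmH2O.
Original PIP = 380/29.2 + 10.7×1.1167 + 14 = 38.962 cmH2O; new PIP = 38.962 + (5.822) = 44.784 cmH2O.

44.8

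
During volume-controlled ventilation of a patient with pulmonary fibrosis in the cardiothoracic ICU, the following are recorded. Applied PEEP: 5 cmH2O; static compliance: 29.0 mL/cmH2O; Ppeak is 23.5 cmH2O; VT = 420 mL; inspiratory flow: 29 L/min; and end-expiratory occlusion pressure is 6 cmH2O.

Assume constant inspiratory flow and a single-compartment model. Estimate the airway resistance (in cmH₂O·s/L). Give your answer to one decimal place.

Flow: 29 L/min ÷ 60 = 0.4833 L/s.
Total PEEP = 6 cmH2O (set 5 + intrinsic 1); this is the baseline alveolar pressure.
Equation of motion (constant flow): PIP = Vt/C + R·V̇ + PEEP.
R·V̇ = PIP − Vt/C − PEEP = 23.5 − 420/29.0 − 6 = 23.5 − 14.483 − 6 = 3.017 cmH2O.
R = 3.017 / 0.4833 = 6.242 cmH2O·s/L.

6.2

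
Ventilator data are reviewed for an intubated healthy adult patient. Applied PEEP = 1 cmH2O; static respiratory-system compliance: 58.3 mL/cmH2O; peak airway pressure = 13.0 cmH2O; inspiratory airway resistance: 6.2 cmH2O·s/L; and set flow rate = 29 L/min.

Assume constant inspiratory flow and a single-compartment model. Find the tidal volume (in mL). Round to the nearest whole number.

525

Flow: 29 L/min ÷ 60 = 0.4833 L/s.
Equation of motion (constant flow): PIP = Vt/C + R·V̇ + PEEP.
Vt/C = PIP − R·V̇ − PEEP = 13.0 − 2.996 − 1 = 9.004 cmH2O.
Vt = C × 9.004 = 58.3 × 9.004 = 524.93 mL.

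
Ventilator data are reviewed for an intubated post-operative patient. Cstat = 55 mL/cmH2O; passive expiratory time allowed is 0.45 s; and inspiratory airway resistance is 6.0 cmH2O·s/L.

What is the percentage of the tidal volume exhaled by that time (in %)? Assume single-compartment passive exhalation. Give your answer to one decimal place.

τ = R × C = 6.0 × 55 mL/cmH2O = 6.0 × 0.055 L/cmH2O = 0.33 s.
Passive exhalation: V(t)/V₀ = e^(−t/τ) = e^(−0.45/0.33) = 0.2557.
Fraction exhaled = 1 − 0.2557 = 0.7443 → 74.43%.

74.4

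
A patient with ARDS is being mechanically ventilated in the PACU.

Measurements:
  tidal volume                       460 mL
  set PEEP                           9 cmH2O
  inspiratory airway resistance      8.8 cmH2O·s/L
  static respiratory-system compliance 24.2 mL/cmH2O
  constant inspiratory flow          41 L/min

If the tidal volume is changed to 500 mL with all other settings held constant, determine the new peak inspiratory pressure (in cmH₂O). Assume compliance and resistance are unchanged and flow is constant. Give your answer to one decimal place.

Flow: 41 L/min ÷ 60 = 0.6833 L/s.
PIP = Vt/C + R·V̇ + PEEP (constant-flow equation of motion).
Only the elastic term changes: ΔPIP = ΔVt / C = (500 − 460) / 24.2 = 1.653 cmH2O.
Original PIP = 460/24.2 + 8.8×0.6833 + 9 = 34.021 cmH2O; new PIP = 34.021 + (1.653) = 35.674 cmH2O.

35.7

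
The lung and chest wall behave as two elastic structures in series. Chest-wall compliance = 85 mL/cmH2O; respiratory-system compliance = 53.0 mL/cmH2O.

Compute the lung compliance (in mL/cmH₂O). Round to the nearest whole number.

141

1/CL = 1/Crs − 1/Ccw.
1/CL = 1/53.0 − 1/85 = 0.007103.
CL = 140.79 mL/cmH2O.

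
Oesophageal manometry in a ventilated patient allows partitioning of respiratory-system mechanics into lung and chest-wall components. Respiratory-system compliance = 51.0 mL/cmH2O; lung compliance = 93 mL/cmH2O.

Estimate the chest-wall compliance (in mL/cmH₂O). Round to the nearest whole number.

1/Ccw = 1/Crs − 1/CL.
1/Ccw = 1/51.0 − 1/93 = 0.008855.
Ccw = 112.93 mL/cmH2O.

113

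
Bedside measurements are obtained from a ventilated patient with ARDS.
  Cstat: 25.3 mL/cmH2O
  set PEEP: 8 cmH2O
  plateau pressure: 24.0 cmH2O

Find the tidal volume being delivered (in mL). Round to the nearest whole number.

405

Vt = Cstat × (Pplat − PEEP) = 25.3 × (24.0 − 8) = 25.3 × 16.0 = 404.8 mL.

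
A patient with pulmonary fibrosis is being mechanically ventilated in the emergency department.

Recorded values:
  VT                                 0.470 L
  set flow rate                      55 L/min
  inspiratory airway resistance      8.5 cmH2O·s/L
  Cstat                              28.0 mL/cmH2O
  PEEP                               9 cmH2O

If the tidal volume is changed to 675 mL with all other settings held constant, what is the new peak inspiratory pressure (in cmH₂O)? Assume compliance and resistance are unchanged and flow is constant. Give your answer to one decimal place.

40.9

Flow: 55 L/min ÷ 60 = 0.9167 L/s.
PIP = Vt/C + R·V̇ + PEEP (constant-flow equation of motion).
Only the elastic term changes: ΔPIP = ΔVt / C = (675 − 470) / 28.0 = 7.321 cmH2O.
Original PIP = 470/28.0 + 8.5×0.9167 + 9 = 33.578 cmH2O; new PIP = 33.578 + (7.321) = 40.899 cmH2O.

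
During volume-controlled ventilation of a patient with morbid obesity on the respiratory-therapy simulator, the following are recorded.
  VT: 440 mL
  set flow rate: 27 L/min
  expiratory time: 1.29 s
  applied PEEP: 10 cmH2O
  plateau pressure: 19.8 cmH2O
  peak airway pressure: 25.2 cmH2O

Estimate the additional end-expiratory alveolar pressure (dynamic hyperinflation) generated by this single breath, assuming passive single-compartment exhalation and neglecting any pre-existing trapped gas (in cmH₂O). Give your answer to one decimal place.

0.9

Flow: 27 L/min ÷ 60 = 0.45 L/s.
R = (PIP − Pplat)/V̇ = (25.2 − 19.8) / 0.45 = 5.4/0.45 = 12.0 cmH2O·s/L.
C = Vt/(Pplat − PEEP) = 440.0 / (19.8 − 10) = 440.0/9.8 = 44.898 mL/cmH2O.
τ = R × C = 12.0 × 0.0449 L/cmH2O = 0.5388 s.
Fraction remaining = e^(−Te/τ) = e^(−1.29/0.5388) = 0.09124; trapped volume = 440.0 × 0.09124 = 40.146 mL.
Additional alveolar pressure from trapping ≈ V_trapped / C = 40.146 / 44.898 = 0.8942 cmH2O.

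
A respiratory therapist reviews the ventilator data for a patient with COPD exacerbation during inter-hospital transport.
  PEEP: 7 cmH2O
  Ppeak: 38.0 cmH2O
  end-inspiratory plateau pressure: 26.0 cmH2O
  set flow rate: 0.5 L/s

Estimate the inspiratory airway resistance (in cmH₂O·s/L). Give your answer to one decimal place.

24.0

Raw = (PIP − Pplat) / flow = (38.0 − 26.0) / 0.5 = 12.0 / 0.5 = 24.0 cmH2O·s/L.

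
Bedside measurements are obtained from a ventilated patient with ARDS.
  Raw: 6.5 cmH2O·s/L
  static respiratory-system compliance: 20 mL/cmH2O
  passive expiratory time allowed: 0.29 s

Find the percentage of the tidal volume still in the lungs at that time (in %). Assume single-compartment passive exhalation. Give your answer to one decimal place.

10.7

τ = R × C = 6.5 × 20 mL/cmH2O = 6.5 × 0.020 L/cmH2O = 0.13 s.
Passive exhalation: V(t)/V₀ = e^(−t/τ) = e^(−0.29/0.13) = 0.1074.
Fraction remaining = 0.1074 → 10.74%.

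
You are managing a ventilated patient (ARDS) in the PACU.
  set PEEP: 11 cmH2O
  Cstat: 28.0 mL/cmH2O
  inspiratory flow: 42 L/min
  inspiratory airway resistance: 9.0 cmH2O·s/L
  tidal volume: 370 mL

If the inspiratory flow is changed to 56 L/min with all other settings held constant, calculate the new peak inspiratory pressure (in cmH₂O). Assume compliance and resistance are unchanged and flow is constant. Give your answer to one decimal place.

Flow: 42 L/min ÷ 60 = 0.7 L/s.
New flow: 56 L/min ÷ 60 = 0.9333 L/s.
PIP = Vt/C + R·V̇ + PEEP (constant-flow equation of motion).
Only the resistive term changes: ΔPIP = R × ΔV̇ = 9.0 × (0.9333 − 0.7) = 9.0 × 0.2333 = 2.1 cmH2O.
Original PIP = 370/28.0 + 9.0×0.7 + 11 = 30.514 cmH2O; new PIP = 30.514 + (2.1) = 32.614 cmH2O.

32.6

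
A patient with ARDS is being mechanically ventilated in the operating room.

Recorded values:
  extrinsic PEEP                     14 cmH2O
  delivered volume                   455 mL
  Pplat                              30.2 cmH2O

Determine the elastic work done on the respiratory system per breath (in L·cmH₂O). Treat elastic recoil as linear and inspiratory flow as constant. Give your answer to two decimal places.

Elastic work ≈ ½ × (Pplat − PEEP) × Vt = 0.5 × (30.2 − 14) × 0.455 L = 0.5 × 16.2 × 0.455 = 3.686 L·cmH2O.

3.69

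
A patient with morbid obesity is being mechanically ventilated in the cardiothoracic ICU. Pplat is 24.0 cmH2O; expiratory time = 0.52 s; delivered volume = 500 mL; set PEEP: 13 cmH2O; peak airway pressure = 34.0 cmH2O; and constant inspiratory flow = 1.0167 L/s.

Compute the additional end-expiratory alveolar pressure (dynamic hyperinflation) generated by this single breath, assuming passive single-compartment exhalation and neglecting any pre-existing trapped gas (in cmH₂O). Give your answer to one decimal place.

R = (PIP − Pplat)/V̇ = (34.0 − 24.0) / 1.0167 = 10.0/1.0167 = 9.836 cmH2O·s/L.
C = Vt/(Pplat − PEEP) = 500.0 / (24.0 − 13) = 500.0/11.0 = 45.455 mL/cmH2O.
τ = R × C = 9.836 × 0.04546 L/cmH2O = 0.4471 s.
Fraction remaining = e^(−Te/τ) = e^(−0.52/0.4471) = 0.3125; trapped volume = 500.0 × 0.3125 = 156.25 mL.
Additional alveolar pressure from trapping ≈ V_trapped / C = 156.25 / 45.455 = 3.437 cmH2O.

3.4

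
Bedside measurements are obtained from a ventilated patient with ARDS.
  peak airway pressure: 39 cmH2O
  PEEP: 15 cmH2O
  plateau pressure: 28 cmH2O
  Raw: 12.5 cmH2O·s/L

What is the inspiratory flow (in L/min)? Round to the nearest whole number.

53

flow = (PIP − Pplat) / Raw = (39 − 28) / 12.5 = 0.88 L/s × 60 = 52.8 L/min.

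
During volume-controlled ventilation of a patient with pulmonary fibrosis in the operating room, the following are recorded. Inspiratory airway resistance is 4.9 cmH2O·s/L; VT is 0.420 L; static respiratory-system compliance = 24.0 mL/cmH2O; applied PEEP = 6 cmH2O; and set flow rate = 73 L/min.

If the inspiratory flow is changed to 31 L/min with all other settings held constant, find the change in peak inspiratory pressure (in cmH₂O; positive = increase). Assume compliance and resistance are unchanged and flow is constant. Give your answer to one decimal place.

-3.4

Flow: 73 L/min ÷ 60 = 1.2167 L/s.
New flow: 31 L/min ÷ 60 = 0.5167 L/s.
PIP = Vt/C + R·V̇ + PEEP (constant-flow equation of motion).
Only the resistive term changes: ΔPIP = R × ΔV̇ = 4.9 × (0.5167 − 1.2167) = 4.9 × -0.7 = -3.43 cmH2O.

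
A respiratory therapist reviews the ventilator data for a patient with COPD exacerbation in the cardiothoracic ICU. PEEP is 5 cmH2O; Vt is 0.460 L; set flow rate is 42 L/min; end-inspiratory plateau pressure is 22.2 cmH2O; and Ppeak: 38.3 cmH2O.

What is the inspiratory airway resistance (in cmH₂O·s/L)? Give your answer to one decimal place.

23.0

Flow: 42 L/min ÷ 60 = 0.7 L/s.
Raw = (PIP − Pplat) / flow = (38.3 − 22.2) / 0.7 = 16.1 / 0.7 = 23.0 cmH2O·s/L.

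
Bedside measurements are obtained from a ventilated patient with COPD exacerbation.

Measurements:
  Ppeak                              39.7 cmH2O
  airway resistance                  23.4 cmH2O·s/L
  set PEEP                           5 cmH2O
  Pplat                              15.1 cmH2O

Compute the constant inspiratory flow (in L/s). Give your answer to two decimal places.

1.05

flow = (PIP − Pplat) / Raw = 24.6 / 23.4 = 1.051 L/s.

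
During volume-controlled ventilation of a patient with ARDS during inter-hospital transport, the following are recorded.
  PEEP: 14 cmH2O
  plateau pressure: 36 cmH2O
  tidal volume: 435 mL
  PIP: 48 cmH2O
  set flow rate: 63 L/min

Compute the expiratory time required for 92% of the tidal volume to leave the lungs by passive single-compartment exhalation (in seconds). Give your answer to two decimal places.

0.57

Flow: 63 L/min ÷ 60 = 1.05 L/s.
R = (PIP − Pplat)/V̇ = (48 − 36) / 1.05 = 12.0/1.05 = 11.429 cmH2O·s/L.
C = Vt/(Pplat − PEEP) = 435.0 / (36 − 14) = 435.0/22.0 = 19.773 mL/cmH2O.
τ = R × C = 11.429 × 0.01977 L/cmH2O = 0.226 s.
t = −τ·ln(1 − 0.92) = −0.226·ln(0.08) = 0.5708 s.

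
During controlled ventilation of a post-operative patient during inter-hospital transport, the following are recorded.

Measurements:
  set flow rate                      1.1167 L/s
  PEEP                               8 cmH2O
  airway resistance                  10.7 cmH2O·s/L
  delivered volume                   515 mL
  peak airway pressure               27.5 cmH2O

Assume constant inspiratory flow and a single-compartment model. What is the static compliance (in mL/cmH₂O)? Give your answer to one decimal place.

68.2

Equation of motion (constant flow): PIP = Vt/C + R·V̇ + PEEP.
Vt/C = PIP − R·V̇ − PEEP = 27.5 − 10.7×1.1167 − 8 = 27.5 − 11.949 − 8 = 7.551 cmH2O.
C = Vt / 7.551 = 515 / 7.551 = 68.203 mL/cmH2O.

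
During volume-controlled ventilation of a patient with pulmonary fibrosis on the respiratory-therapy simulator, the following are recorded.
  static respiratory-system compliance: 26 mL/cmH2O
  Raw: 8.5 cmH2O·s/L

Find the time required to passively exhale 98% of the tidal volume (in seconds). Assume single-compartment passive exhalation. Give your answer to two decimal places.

0.86

τ = R × C = 8.5 × 26 mL/cmH2O = 8.5 × 0.026 L/cmH2O = 0.221 s.
Exhaled fraction f = 1 − e^(−t/τ) → t = −τ·ln(1 − f) = −0.221·ln(0.02) = 0.8646 s.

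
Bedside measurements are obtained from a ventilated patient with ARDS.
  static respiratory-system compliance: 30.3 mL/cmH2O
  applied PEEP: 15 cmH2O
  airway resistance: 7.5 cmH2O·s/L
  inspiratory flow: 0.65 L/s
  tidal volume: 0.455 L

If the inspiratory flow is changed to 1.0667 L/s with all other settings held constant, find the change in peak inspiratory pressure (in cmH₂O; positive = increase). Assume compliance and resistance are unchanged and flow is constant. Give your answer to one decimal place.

PIP = Vt/C + R·V̇ + PEEP (constant-flow equation of motion).
Only the resistive term changes: ΔPIP = R × ΔV̇ = 7.5 × (1.0667 − 0.65) = 7.5 × 0.4167 = 3.125 cmH2O.

3.1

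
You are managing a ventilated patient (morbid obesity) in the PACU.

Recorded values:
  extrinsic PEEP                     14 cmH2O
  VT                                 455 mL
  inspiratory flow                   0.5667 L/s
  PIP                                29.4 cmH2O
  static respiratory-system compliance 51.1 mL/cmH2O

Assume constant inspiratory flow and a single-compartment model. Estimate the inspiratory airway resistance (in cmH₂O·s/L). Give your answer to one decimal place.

Equation of motion (constant flow): PIP = Vt/C + R·V̇ + PEEP.
R·V̇ = PIP − Vt/C − PEEP = 29.4 − 455/51.1 − 14 = 29.4 − 8.904 − 14 = 6.496 cmH2O.
R = 6.496 / 0.5667 = 11.463 cmH2O·s/L.

11.5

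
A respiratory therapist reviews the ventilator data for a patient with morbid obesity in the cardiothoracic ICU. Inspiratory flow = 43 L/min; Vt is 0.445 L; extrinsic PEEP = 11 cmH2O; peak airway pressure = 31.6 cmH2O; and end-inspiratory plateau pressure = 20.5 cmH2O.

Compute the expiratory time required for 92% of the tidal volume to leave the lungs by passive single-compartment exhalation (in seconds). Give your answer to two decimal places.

Flow: 43 L/min ÷ 60 = 0.7167 L/s.
R = (PIP − Pplat)/V̇ = (31.6 − 20.5) / 0.7167 = 11.1/0.7167 = 15.488 cmH2O·s/L.
C = Vt/(Pplat − PEEP) = 445.0 / (20.5 − 11) = 445.0/9.5 = 46.842 mL/cmH2O.
τ = R × C = 15.488 × 0.04684 L/cmH2O = 0.7255 s.
t = −τ·ln(1 − 0.92) = −0.7255·ln(0.08) = 1.832 s.

1.83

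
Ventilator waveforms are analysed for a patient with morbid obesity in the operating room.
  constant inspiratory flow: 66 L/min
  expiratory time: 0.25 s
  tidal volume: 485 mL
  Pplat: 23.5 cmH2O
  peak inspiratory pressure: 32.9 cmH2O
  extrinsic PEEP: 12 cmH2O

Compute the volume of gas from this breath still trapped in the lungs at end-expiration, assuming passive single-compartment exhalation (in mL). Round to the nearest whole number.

Flow: 66 L/min ÷ 60 = 1.1 L/s.
R = (PIP − Pplat)/V̇ = (32.9 − 23.5) / 1.1 = 9.4/1.1 = 8.545 cmH2O·s/L.
C = Vt/(Pplat − PEEP) = 485.0 / (23.5 − 12) = 485.0/11.5 = 42.174 mL/cmH2O.
τ = R × C = 8.545 × 0.04217 L/cmH2O = 0.3603 s.
Fraction remaining = e^(−Te/τ) = e^(−0.25/0.3603) = 0.4996.
Trapped volume = 485.0 × 0.4996 = 242.31 mL.

242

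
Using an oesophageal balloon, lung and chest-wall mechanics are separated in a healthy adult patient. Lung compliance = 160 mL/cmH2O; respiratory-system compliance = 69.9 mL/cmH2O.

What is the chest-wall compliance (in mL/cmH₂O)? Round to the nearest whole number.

124

1/Ccw = 1/Crs − 1/CL.
1/Ccw = 1/69.9 − 1/160 = 0.008056.
Ccw = 124.13 mL/cmH2O.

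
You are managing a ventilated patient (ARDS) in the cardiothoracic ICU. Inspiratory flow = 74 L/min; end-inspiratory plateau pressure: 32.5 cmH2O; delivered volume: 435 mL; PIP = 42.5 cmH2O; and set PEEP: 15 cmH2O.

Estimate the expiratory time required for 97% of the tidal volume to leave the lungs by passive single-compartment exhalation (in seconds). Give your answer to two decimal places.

Flow: 74 L/min ÷ 60 = 1.2333 L/s.
R = (PIP − Pplat)/V̇ = (42.5 − 32.5) / 1.2333 = 10.0/1.2333 = 8.108 cmH2O·s/L.
C = Vt/(Pplat − PEEP) = 435.0 / (32.5 − 15) = 435.0/17.5 = 24.857 mL/cmH2O.
τ = R × C = 8.108 × 0.02486 L/cmH2O = 0.2016 s.
t = −τ·ln(1 − 0.97) = −0.2016·ln(0.03) = 0.7069 s.

0.71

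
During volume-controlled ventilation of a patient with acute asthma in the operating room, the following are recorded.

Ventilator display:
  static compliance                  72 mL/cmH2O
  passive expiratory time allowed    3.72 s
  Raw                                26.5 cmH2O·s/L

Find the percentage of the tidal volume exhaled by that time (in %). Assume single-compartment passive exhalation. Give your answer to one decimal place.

85.8

τ = R × C = 26.5 × 72 mL/cmH2O = 26.5 × 0.072 L/cmH2O = 1.908 s.
Passive exhalation: V(t)/V₀ = e^(−t/τ) = e^(−3.72/1.908) = 0.1423.
Fraction exhaled = 1 − 0.1423 = 0.8577 → 85.77%.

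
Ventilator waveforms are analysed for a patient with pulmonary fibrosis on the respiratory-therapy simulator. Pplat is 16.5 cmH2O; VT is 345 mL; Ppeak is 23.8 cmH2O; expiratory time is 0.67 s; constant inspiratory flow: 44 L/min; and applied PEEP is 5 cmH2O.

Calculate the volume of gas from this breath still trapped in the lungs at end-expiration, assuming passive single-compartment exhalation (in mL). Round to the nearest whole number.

Flow: 44 L/min ÷ 60 = 0.7333 L/s.
R = (PIP − Pplat)/V̇ = (23.8 − 16.5) / 0.7333 = 7.3/0.7333 = 9.955 cmH2O·s/L.
C = Vt/(Pplat − PEEP) = 345.0 / (16.5 − 5) = 345.0/11.5 = 30.0 mL/cmH2O.
τ = R × C = 9.955 × 0.03 L/cmH2O = 0.2987 s.
Fraction remaining = e^(−Te/τ) = e^(−0.67/0.2987) = 0.1061.
Trapped volume = 345.0 × 0.1061 = 36.605 mL.

37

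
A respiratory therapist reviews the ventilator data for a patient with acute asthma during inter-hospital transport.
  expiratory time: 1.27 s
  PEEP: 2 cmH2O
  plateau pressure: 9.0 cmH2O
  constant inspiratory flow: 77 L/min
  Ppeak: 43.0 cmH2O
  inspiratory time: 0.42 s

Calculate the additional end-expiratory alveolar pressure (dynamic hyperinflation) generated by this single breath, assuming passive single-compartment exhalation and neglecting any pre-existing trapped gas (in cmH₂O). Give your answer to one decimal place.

3.8

Flow: 77 L/min ÷ 60 = 1.2833 L/s.
Vt = flow × Ti = 1.2833 L/s × 0.42 s × 1000 mL/L = 538.99 mL.
R = (PIP − Pplat)/V̇ = (43.0 − 9.0) / 1.2833 = 34.0/1.2833 = 26.494 cmH2O·s/L.
C = Vt/(Pplat − PEEP) = 538.99 / (9.0 − 2) = 538.99/7.0 = 76.999 mL/cmH2O.
τ = R × C = 26.494 × 0.077 L/cmH2O = 2.04 s.
Fraction remaining = e^(−Te/τ) = e^(−1.27/2.04) = 0.5366; trapped volume = 538.99 × 0.5366 = 289.22 mL.
Additional alveolar pressure from trapping ≈ V_trapped / C = 289.22 / 76.999 = 3.756 cmH2O.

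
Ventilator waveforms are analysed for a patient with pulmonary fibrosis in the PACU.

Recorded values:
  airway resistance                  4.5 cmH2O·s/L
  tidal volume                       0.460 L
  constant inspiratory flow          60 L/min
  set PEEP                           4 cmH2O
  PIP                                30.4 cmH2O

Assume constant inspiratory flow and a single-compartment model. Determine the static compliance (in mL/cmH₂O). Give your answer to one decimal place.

21.0

Flow: 60 L/min ÷ 60 = 1 L/s.
Equation of motion (constant flow): PIP = Vt/C + R·V̇ + PEEP.
Vt/C = PIP − R·V̇ − PEEP = 30.4 − 4.5×1 − 4 = 30.4 − 4.5 − 4 = 21.9 cmH2O.
C = Vt / 21.9 = 460 / 21.9 = 21.005 mL/cmH2O.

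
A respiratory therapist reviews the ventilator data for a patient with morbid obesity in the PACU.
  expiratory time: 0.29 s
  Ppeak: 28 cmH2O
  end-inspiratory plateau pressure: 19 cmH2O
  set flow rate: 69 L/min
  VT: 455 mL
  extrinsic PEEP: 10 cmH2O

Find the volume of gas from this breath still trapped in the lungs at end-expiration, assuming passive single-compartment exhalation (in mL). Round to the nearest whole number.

Flow: 69 L/min ÷ 60 = 1.15 L/s.
R = (PIP − Pplat)/V̇ = (28 − 19) / 1.15 = 9.0/1.15 = 7.826 cmH2O·s/L.
C = Vt/(Pplat − PEEP) = 455.0 / (19 − 10) = 455.0/9.0 = 50.556 mL/cmH2O.
τ = R × C = 7.826 × 0.05056 L/cmH2O = 0.3957 s.
Fraction remaining = e^(−Te/τ) = e^(−0.29/0.3957) = 0.4805.
Trapped volume = 455.0 × 0.4805 = 218.63 mL.

219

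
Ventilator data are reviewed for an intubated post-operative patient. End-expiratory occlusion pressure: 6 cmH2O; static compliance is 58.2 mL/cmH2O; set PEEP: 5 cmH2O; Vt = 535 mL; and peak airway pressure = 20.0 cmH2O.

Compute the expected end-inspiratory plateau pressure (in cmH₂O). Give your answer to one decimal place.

End-expiratory occlusion gives total PEEP = 6 cmH2O (intrinsic PEEP = 6 − 5 = 1). Use total PEEP for the elastic gradient.
Pplat = PEEPtotal + Vt / Cstat = 6 + 535 / 58.2 = 6 + 9.192 = 15.192 cmH2O.

15.2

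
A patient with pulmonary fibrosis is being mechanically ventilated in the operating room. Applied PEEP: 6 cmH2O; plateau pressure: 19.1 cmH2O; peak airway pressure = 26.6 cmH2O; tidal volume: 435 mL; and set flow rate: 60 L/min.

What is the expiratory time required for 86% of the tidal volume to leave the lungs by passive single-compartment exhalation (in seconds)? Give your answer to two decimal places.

Flow: 60 L/min ÷ 60 = 1 L/s.
R = (PIP − Pplat)/V̇ = (26.6 − 19.1) / 1 = 7.5/1 = 7.5 cmH2O·s/L.
C = Vt/(Pplat − PEEP) = 435.0 / (19.1 − 6) = 435.0/13.1 = 33.206 mL/cmH2O.
τ = R × C = 7.5 × 0.03321 L/cmH2O = 0.2491 s.
t = −τ·ln(1 − 0.86) = −0.2491·ln(0.14) = 0.4898 s.

0.49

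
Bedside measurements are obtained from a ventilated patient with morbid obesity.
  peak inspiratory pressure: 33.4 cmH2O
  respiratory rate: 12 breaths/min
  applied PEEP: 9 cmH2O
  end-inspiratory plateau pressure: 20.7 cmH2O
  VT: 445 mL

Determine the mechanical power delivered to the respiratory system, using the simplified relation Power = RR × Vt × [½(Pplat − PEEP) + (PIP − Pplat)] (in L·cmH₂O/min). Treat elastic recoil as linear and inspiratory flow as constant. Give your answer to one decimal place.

99.1

Per-breath work = Vt × [½(Pplat−PEEP) + (PIP−Pplat)] = 0.445 × [0.5×11.7 + 12.7] = 0.445 × 18.55 = 8.255 L·cmH2O.
Power = 12 × 8.255 = 99.06 L·cmH2O/min.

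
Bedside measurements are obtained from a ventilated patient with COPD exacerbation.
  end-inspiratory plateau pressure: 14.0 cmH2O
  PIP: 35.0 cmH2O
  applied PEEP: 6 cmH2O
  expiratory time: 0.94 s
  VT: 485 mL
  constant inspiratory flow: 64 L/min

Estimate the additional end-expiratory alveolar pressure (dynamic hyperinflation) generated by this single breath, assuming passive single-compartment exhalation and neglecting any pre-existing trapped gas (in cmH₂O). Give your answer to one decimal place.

3.6

Flow: 64 L/min ÷ 60 = 1.0667 L/s.
R = (PIP − Pplat)/V̇ = (35.0 − 14.0) / 1.0667 = 21.0/1.0667 = 19.687 cmH2O·s/L.
C = Vt/(Pplat − PEEP) = 485.0 / (14.0 − 6) = 485.0/8.0 = 60.625 mL/cmH2O.
τ = R × C = 19.687 × 0.06063 L/cmH2O = 1.194 s.
Fraction remaining = e^(−Te/τ) = e^(−0.94/1.194) = 0.4551; trapped volume = 485.0 × 0.4551 = 220.72 mL.
Additional alveolar pressure from trapping ≈ V_trapped / C = 220.72 / 60.625 = 3.641 cmH2O.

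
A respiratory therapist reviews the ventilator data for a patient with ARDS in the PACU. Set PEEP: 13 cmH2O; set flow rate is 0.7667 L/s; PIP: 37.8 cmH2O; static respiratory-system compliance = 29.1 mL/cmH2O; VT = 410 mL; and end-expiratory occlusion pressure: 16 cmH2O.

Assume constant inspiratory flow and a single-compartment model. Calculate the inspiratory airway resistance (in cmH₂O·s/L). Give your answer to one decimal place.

10.1

Total PEEP = 16 cmH2O (set 13 + intrinsic 3); this is the baseline alveolar pressure.
Equation of motion (constant flow): PIP = Vt/C + R·V̇ + PEEP.
R·V̇ = PIP − Vt/C − PEEP = 37.8 − 410/29.1 − 16 = 37.8 − 14.089 − 16 = 7.711 cmH2O.
R = 7.711 / 0.7667 = 10.057 cmH2O·s/L.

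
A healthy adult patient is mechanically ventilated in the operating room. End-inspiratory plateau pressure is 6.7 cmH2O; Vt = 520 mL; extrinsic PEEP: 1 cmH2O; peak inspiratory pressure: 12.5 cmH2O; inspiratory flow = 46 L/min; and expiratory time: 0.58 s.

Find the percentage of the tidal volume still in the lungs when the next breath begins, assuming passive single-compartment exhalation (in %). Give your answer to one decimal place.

43.2

Flow: 46 L/min ÷ 60 = 0.7667 L/s.
R = (PIP − Pplat)/V̇ = (12.5 − 6.7) / 0.7667 = 5.8/0.7667 = 7.565 cmH2O·s/L.
C = Vt/(Pplat − PEEP) = 520.0 / (6.7 − 1) = 520.0/5.7 = 91.228 mL/cmH2O.
τ = R × C = 7.565 × 0.09123 L/cmH2O = 0.6902 s.
Fraction remaining at end-expiration = e^(−Te/τ) = e^(−0.58/0.6902) = 0.4316 → 43.16%.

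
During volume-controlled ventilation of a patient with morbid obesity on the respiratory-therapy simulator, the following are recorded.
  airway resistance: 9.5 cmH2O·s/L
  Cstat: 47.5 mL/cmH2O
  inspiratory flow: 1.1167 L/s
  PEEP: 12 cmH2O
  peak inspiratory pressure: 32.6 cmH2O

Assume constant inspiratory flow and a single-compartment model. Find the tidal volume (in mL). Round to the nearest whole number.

Equation of motion (constant flow): PIP = Vt/C + R·V̇ + PEEP.
Vt/C = PIP − R·V̇ − PEEP = 32.6 − 10.609 − 12 = 9.991 cmH2O.
Vt = C × 9.991 = 47.5 × 9.991 = 474.57 mL.

475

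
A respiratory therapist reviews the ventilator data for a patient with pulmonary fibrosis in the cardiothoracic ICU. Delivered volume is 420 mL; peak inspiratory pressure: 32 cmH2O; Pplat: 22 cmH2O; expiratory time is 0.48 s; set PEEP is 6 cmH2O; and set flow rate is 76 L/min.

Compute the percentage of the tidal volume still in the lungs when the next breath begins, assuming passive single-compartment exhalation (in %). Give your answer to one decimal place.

Flow: 76 L/min ÷ 60 = 1.2667 L/s.
R = (PIP − Pplat)/V̇ = (32 − 22) / 1.2667 = 10.0/1.2667 = 7.895 cmH2O·s/L.
C = Vt/(Pplat − PEEP) = 420.0 / (22 − 6) = 420.0/16.0 = 26.25 mL/cmH2O.
τ = R × C = 7.895 × 0.02625 L/cmH2O = 0.2072 s.
Fraction remaining at end-expiration = e^(−Te/τ) = e^(−0.48/0.2072) = 0.09861 → 9.861%.

9.9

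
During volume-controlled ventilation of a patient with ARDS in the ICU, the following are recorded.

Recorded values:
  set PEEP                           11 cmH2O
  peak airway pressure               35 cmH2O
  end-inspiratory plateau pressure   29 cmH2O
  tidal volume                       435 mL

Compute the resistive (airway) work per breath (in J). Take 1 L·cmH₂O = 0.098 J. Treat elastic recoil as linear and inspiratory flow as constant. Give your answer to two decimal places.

0.26

With constant inspiratory flow the resistive pressure is constant at PIP − Pplat = 35 − 29 = 6.0 cmH2O, so resistive work = 6.0 × 0.435 = 2.61 L·cmH2O.
× 0.098 J/(L·cmH2O) → 0.2558 J.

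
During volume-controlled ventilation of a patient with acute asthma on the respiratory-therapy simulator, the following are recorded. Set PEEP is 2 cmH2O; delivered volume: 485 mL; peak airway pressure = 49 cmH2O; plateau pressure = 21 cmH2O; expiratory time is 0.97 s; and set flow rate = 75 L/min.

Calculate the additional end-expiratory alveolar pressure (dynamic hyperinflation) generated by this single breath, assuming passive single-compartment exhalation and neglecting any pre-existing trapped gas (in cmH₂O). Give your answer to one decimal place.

3.5

Flow: 75 L/min ÷ 60 = 1.25 L/s.
R = (PIP − Pplat)/V̇ = (49 − 21) / 1.25 = 28.0/1.25 = 22.4 cmH2O·s/L.
C = Vt/(Pplat − PEEP) = 485.0 / (21 − 2) = 485.0/19.0 = 25.526 mL/cmH2O.
τ = R × C = 22.4 × 0.02553 L/cmH2O = 0.5719 s.
Fraction remaining = e^(−Te/τ) = e^(−0.97/0.5719) = 0.1834; trapped volume = 485.0 × 0.1834 = 88.949 mL.
Additional alveolar pressure from trapping ≈ V_trapped / C = 88.949 / 25.526 = 3.485 cmH2O.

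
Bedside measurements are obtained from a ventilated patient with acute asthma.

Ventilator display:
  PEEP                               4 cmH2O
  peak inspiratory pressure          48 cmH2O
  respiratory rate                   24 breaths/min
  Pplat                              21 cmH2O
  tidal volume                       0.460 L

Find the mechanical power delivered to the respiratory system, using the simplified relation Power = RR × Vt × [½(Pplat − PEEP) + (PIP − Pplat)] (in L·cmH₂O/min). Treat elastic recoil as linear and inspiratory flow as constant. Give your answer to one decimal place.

Per-breath work = Vt × [½(Pplat−PEEP) + (PIP−Pplat)] = 0.460 × [0.5×17.0 + 27.0] = 0.460 × 35.5 = 16.33 L·cmH2O.
Power = 24 × 16.33 = 391.92 L·cmH2O/min.

391.9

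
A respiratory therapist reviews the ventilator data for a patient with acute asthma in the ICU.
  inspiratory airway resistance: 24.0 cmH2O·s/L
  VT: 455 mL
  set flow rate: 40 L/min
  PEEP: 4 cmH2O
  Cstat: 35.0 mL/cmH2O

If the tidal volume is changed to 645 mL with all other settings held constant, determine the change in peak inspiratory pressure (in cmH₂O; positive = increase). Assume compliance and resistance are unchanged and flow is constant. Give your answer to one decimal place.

5.4

PIP = Vt/C + R·V̇ + PEEP (constant-flow equation of motion).
Only the elastic term changes: ΔPIP = ΔVt / C = (645 − 455) / 35.0 = 5.429 cmH2O.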